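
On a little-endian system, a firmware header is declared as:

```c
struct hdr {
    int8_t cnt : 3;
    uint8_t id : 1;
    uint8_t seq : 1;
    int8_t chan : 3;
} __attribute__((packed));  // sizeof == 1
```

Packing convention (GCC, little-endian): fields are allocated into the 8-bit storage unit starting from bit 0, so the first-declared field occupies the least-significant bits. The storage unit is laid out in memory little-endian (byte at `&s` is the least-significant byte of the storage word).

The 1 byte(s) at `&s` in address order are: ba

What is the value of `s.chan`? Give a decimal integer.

[0]=0xba (little-endian) → word 0xba
cnt [0+:3] = (word>>0) & 0x7 = 2
id [3+:1] = (word>>3) & 0x1 = 1
seq [4+:1] = (word>>4) & 0x1 = 1
chan [5+:3] = (word>>5) & 0x7 = 5  ←
chan signed 3b, MSB=1: 5 - 8 = -3

-3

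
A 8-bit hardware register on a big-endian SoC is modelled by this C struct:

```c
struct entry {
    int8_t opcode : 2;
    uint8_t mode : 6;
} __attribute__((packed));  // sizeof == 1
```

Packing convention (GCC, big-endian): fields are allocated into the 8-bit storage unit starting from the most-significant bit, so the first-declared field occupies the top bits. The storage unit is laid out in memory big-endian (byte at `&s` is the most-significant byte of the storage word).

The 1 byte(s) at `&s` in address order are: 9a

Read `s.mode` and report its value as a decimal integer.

26

[0]=0x9a (big-endian) → word 0x9a
opcode:2 @ bit 6 → (0x9a>>6)&0x3 = 0x2
mode:6 @ bit 0 → (0x9a>>0)&0x3f = 0x1a  ←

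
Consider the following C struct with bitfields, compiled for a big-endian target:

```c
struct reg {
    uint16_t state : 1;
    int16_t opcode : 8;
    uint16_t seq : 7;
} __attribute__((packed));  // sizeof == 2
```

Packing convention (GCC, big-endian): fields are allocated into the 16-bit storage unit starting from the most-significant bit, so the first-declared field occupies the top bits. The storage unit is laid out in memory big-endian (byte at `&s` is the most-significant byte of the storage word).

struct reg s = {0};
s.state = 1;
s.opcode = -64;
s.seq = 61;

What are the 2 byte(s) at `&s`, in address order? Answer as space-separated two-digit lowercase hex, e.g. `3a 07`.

e0 3d

state (1b) val=1 bits=0x1 at bit 15: 0x8000
opcode (8b) val=-64 bits=0xc0 at bit 7: 0xe000
seq (7b) val=61 bits=0x3d at bit 0: 0xe03d
word = 0xe03d → big-endian bytes:
  [0]=0xe0  [1]=0x3d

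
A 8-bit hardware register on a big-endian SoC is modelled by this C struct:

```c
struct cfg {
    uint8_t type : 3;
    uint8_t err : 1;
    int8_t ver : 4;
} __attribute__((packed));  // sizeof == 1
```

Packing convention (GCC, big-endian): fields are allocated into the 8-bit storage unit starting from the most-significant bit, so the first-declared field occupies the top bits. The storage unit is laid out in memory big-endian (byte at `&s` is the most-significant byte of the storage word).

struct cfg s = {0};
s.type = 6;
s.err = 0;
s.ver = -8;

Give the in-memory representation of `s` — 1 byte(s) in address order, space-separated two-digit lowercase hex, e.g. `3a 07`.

type (3b) val=6 bits=0x6 at bit 5: 0xc0
err (1b) val=0 bits=0x0 at bit 4: 0xc0
ver (4b) val=-8 bits=0x8 at bit 0: 0xc8
word = 0xc8 → big-endian bytes:
  [0]=0xc8

c8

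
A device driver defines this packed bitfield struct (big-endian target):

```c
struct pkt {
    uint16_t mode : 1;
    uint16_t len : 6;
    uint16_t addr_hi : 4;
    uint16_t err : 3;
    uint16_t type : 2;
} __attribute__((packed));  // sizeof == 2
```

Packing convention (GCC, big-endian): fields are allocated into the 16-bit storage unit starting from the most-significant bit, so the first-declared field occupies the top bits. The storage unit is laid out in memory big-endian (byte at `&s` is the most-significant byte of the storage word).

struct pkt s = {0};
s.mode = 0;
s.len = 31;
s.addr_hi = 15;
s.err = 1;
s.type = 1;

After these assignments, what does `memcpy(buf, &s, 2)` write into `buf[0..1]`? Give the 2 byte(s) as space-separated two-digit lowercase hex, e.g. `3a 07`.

[15+:1] mode=0 & 0x1 = 0x0; word=0x0000
[9+:6] len=31 & 0x3f = 0x1f; word=0x3e00
[5+:4] addr_hi=15 & 0xf = 0xf; word=0x3fe0
[2+:3] err=1 & 0x7 = 0x1; word=0x3fe4
[0+:2] type=1 & 0x3 = 0x1; word=0x3fe5
word = 0x3fe5 → big-endian bytes:
  [0]=0x3f  [1]=0xe5

3f e5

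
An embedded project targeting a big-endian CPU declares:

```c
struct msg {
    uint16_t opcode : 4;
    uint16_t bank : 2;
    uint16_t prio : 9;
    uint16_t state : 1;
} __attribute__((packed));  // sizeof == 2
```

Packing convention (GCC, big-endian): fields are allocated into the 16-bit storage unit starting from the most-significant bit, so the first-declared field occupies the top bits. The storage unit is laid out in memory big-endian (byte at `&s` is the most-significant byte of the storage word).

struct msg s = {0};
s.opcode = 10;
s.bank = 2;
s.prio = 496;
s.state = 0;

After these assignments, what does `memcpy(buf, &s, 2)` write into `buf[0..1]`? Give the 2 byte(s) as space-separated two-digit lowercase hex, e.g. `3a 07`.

ab e0

opcode (4b) val=10 bits=0xa at bit 12: 0xa000
bank (2b) val=2 bits=0x2 at bit 10: 0xa800
prio (9b) val=496 bits=0x1f0 at bit 1: 0xabe0
state (1b) val=0 bits=0x0 at bit 0: 0xabe0
word = 0xabe0 → big-endian bytes:
  [0]=0xab  [1]=0xe0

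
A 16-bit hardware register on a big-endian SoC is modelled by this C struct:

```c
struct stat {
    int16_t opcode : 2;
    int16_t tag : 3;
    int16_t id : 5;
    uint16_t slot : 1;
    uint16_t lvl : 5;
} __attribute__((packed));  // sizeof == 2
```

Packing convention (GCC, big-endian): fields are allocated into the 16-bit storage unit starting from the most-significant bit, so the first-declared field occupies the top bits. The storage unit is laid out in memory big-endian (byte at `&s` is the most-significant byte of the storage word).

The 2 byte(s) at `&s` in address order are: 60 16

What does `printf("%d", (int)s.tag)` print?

[0]=0x60 [1]=0x16 (big-endian) → word 0x6016
opcode:2 @ bit 14 → (0x6016>>14)&0x3 = 0x1
tag:3 @ bit 11 → (0x6016>>11)&0x7 = 0x4  ←
id:5 @ bit 6 → (0x6016>>6)&0x1f = 0x0
slot:1 @ bit 5 → (0x6016>>5)&0x1 = 0x0
lvl:5 @ bit 0 → (0x6016>>0)&0x1f = 0x16
tag signed 3b, MSB=1: 4 - 8 = -4

-4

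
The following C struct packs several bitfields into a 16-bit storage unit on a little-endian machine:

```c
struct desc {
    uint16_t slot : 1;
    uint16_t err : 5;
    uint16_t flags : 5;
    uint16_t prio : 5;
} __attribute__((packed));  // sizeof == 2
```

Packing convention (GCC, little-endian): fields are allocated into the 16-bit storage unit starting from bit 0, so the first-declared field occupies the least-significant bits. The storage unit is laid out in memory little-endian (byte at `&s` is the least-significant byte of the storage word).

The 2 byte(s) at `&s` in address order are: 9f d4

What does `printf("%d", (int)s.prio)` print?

26

[0]=0x9f [1]=0xd4 (little-endian) → word 0xd49f
slot [0+:1] = (word>>0) & 0x1 = 1
err [1+:5] = (word>>1) & 0x1f = 15
flags [6+:5] = (word>>6) & 0x1f = 18
prio [11+:5] = (word>>11) & 0x1f = 26  ←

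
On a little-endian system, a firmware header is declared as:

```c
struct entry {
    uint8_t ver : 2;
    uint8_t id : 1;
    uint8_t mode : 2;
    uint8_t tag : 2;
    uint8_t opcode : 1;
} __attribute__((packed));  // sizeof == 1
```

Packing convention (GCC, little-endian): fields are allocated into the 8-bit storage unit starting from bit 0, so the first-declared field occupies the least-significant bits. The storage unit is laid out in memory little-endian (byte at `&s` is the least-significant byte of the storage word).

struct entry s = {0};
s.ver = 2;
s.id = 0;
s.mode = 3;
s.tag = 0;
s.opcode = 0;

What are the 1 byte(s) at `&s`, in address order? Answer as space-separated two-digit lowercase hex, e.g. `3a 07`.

ver:2 = 2 → 0x2 << 0 → word 0x02
id:1 = 0 → 0x0 << 2 → word 0x02
mode:2 = 3 → 0x3 << 3 → word 0x1a
tag:2 = 0 → 0x0 << 5 → word 0x1a
opcode:1 = 0 → 0x0 << 7 → word 0x1a
word = 0x1a → little-endian bytes:
  [0]=0x1a

1a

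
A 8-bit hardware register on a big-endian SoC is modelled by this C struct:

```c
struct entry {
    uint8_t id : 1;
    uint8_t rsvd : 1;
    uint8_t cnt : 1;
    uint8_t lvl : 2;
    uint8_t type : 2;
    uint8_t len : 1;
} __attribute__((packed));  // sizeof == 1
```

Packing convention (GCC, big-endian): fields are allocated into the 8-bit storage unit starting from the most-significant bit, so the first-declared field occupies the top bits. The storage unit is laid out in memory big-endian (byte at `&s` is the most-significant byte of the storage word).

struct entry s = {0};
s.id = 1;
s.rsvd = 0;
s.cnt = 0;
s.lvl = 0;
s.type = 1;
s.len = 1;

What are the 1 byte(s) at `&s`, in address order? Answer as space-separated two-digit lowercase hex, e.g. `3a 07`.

83

[7+:1] id=1 & 0x1 = 0x1; word=0x80
[6+:1] rsvd=0 & 0x1 = 0x0; word=0x80
[5+:1] cnt=0 & 0x1 = 0x0; word=0x80
[3+:2] lvl=0 & 0x3 = 0x0; word=0x80
[1+:2] type=1 & 0x3 = 0x1; word=0x82
[0+:1] len=1 & 0x1 = 0x1; word=0x83
word = 0x83 → big-endian bytes:
  [0]=0x83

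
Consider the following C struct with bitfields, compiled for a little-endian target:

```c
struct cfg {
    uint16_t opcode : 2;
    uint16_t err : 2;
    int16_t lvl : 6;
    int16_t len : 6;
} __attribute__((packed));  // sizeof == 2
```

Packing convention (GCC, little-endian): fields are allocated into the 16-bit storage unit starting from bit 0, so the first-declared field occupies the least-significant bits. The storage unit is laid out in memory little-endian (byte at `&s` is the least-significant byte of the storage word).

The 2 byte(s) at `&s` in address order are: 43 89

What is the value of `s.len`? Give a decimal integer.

[0]=0x43 [1]=0x89 (little-endian) → word 0x8943
opcode:2 @ bit 0 → (0x8943>>0)&0x3 = 0x3
err:2 @ bit 2 → (0x8943>>2)&0x3 = 0x0
lvl:6 @ bit 4 → (0x8943>>4)&0x3f = 0x14
len:6 @ bit 10 → (0x8943>>10)&0x3f = 0x22  ←
len signed 6b, MSB=1: 34 - 64 = -30

-30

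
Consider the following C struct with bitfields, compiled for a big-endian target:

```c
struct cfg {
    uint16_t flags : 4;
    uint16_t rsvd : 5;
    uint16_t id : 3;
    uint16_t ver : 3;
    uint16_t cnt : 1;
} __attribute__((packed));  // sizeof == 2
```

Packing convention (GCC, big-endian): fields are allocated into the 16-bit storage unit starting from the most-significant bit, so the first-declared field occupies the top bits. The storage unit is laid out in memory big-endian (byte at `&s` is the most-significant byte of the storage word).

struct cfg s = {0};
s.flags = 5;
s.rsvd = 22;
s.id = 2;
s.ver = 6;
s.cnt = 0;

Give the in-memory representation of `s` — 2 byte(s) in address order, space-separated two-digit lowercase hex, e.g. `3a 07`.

5b 2c

[12+:4] flags=5 & 0xf = 0x5; word=0x5000
[7+:5] rsvd=22 & 0x1f = 0x16; word=0x5b00
[4+:3] id=2 & 0x7 = 0x2; word=0x5b20
[1+:3] ver=6 & 0x7 = 0x6; word=0x5b2c
[0+:1] cnt=0 & 0x1 = 0x0; word=0x5b2c
word = 0x5b2c → big-endian bytes:
  [0]=0x5b  [1]=0x2c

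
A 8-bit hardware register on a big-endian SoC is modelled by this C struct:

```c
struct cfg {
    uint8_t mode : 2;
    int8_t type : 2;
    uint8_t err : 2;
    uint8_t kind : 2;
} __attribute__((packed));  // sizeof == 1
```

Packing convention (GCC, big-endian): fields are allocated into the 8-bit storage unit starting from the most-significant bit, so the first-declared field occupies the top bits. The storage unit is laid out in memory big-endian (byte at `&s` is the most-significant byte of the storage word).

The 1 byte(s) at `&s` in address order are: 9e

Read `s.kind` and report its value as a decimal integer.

2

[0]=0x9e (big-endian) → word 0x9e
mode:2 @ bit 6 → (0x9e>>6)&0x3 = 0x2
type:2 @ bit 4 → (0x9e>>4)&0x3 = 0x1
err:2 @ bit 2 → (0x9e>>2)&0x3 = 0x3
kind:2 @ bit 0 → (0x9e>>0)&0x3 = 0x2  ←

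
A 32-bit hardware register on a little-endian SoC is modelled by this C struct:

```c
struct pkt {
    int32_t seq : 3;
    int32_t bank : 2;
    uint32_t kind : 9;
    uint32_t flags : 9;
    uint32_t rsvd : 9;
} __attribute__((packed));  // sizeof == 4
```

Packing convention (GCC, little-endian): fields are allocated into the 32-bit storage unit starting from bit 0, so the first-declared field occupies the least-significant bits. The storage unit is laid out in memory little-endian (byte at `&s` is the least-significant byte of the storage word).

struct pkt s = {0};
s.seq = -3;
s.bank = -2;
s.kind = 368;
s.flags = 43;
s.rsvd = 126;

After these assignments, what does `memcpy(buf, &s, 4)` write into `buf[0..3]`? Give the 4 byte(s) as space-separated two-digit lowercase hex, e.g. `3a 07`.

seq (3b) val=-3 bits=0x5 at bit 0: 0x00000005
bank (2b) val=-2 bits=0x2 at bit 3: 0x00000015
kind (9b) val=368 bits=0x170 at bit 5: 0x00002e15
flags (9b) val=43 bits=0x2b at bit 14: 0x000aee15
rsvd (9b) val=126 bits=0x7e at bit 23: 0x3f0aee15
word = 0x3f0aee15 → little-endian bytes:
  [0]=0x15  [1]=0xee  [2]=0x0a  [3]=0x3f

15 ee 0a 3f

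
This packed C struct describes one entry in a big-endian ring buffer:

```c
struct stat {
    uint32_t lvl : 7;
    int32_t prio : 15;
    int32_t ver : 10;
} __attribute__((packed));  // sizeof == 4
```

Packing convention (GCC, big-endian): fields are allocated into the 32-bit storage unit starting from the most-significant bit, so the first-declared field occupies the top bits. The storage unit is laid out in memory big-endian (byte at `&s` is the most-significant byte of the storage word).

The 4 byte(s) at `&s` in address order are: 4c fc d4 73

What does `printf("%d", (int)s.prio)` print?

[0]=0x4c [1]=0xfc [2]=0xd4 [3]=0x73 (big-endian) → word 0x4cfcd473
lvl:7 @ bit 25 → (0x4cfcd473>>25)&0x7f = 0x26
prio:15 @ bit 10 → (0x4cfcd473>>10)&0x7fff = 0x3f35  ←
ver:10 @ bit 0 → (0x4cfcd473>>0)&0x3ff = 0x73
prio signed 15b, MSB=0: value = 16181

16181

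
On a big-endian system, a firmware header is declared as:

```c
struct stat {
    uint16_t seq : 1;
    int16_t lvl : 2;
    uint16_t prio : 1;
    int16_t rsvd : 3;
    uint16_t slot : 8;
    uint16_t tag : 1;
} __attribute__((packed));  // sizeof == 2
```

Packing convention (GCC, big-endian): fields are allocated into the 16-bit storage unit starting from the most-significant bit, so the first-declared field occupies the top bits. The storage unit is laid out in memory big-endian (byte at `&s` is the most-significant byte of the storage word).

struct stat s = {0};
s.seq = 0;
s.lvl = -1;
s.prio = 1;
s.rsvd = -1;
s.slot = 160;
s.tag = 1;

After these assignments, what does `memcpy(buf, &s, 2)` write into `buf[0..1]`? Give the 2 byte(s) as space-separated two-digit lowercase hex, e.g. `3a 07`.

7f 41

seq (1b) val=0 bits=0x0 at bit 15: 0x0000
lvl (2b) val=-1 bits=0x3 at bit 13: 0x6000
prio (1b) val=1 bits=0x1 at bit 12: 0x7000
rsvd (3b) val=-1 bits=0x7 at bit 9: 0x7e00
slot (8b) val=160 bits=0xa0 at bit 1: 0x7f40
tag (1b) val=1 bits=0x1 at bit 0: 0x7f41
word = 0x7f41 → big-endian bytes:
  [0]=0x7f  [1]=0x41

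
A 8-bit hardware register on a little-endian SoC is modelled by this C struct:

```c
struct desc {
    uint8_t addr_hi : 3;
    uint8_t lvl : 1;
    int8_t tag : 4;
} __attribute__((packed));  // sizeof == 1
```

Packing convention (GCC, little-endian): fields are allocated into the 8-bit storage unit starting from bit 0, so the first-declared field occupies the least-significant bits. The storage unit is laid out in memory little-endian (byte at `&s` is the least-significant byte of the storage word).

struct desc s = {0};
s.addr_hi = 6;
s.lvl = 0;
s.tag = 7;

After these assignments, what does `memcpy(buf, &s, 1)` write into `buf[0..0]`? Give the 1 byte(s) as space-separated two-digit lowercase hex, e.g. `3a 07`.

[0+:3] addr_hi=6 & 0x7 = 0x6; word=0x06
[3+:1] lvl=0 & 0x1 = 0x0; word=0x06
[4+:4] tag=7 & 0xf = 0x7; word=0x76
word = 0x76 → little-endian bytes:
  [0]=0x76

76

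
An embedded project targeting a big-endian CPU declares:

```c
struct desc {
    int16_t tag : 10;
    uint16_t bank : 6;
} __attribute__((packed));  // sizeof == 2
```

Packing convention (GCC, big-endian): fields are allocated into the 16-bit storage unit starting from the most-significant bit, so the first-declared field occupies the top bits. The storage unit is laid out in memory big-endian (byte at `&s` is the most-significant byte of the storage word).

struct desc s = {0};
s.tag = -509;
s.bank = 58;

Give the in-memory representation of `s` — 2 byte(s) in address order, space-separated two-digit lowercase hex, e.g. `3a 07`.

[6+:10] tag=-509 & 0x3ff = 0x203; word=0x80c0
[0+:6] bank=58 & 0x3f = 0x3a; word=0x80fa
word = 0x80fa → big-endian bytes:
  [0]=0x80  [1]=0xfa

80 fa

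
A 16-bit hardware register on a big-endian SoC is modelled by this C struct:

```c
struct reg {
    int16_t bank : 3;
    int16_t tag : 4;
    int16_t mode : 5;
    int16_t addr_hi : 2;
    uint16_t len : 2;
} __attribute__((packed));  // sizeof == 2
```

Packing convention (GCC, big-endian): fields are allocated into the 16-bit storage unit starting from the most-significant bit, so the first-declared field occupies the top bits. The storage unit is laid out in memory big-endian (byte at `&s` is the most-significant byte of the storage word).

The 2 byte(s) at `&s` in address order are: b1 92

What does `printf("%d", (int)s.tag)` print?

-8

[0]=0xb1 [1]=0x92 (big-endian) → word 0xb192
bank [13+:3] = (word>>13) & 0x7 = 5
tag [9+:4] = (word>>9) & 0xf = 8  ←
mode [4+:5] = (word>>4) & 0x1f = 25
addr_hi [2+:2] = (word>>2) & 0x3 = 0
len [0+:2] = (word>>0) & 0x3 = 2
tag signed 4b, MSB=1: 8 - 16 = -8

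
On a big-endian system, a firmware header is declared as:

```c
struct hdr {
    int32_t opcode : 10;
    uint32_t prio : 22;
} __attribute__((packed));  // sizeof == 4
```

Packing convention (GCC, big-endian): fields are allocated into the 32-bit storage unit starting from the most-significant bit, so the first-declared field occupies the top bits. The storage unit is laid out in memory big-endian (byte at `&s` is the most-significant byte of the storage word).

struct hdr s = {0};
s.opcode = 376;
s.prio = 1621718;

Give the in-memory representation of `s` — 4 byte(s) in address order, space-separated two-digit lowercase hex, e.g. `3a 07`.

[22+:10] opcode=376 & 0x3ff = 0x178; word=0x5e000000
[0+:22] prio=1621718 & 0x3fffff = 0x18bed6; word=0x5e18bed6
word = 0x5e18bed6 → big-endian bytes:
  [0]=0x5e  [1]=0x18  [2]=0xbe  [3]=0xd6

5e 18 be d6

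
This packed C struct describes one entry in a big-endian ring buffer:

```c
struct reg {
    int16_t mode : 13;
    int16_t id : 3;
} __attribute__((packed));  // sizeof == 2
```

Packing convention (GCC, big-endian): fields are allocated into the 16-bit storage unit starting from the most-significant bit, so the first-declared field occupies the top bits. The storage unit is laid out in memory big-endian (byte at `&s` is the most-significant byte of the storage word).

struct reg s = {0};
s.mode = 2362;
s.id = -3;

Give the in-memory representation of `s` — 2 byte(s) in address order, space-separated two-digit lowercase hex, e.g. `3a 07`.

mode:13 = 2362 → 0x93a << 3 → word 0x49d0
id:3 = -3 → 0x5 << 0 → word 0x49d5
word = 0x49d5 → big-endian bytes:
  [0]=0x49  [1]=0xd5

49 d5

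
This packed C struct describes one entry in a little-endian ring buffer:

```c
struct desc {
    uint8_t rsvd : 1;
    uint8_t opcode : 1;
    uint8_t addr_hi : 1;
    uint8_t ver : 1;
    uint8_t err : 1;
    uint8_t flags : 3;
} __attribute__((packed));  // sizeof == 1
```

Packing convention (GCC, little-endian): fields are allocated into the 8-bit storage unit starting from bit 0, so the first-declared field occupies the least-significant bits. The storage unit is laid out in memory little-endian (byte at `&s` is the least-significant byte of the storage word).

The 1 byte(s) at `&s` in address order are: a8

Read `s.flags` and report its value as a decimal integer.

[0]=0xa8 (little-endian) → word 0xa8
rsvd:1 @ bit 0 → (0xa8>>0)&0x1 = 0x0
opcode:1 @ bit 1 → (0xa8>>1)&0x1 = 0x0
addr_hi:1 @ bit 2 → (0xa8>>2)&0x1 = 0x0
ver:1 @ bit 3 → (0xa8>>3)&0x1 = 0x1
err:1 @ bit 4 → (0xa8>>4)&0x1 = 0x0
flags:3 @ bit 5 → (0xa8>>5)&0x7 = 0x5  ←

5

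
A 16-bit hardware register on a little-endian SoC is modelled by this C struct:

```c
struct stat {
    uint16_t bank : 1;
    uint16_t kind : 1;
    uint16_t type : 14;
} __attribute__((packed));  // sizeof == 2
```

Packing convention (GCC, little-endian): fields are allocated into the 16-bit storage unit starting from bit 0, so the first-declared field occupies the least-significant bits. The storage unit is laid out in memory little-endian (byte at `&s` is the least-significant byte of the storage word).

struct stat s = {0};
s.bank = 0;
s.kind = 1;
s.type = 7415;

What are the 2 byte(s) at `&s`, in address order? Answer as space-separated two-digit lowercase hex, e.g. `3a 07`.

de 73

bank (1b) val=0 bits=0x0 at bit 0: 0x0000
kind (1b) val=1 bits=0x1 at bit 1: 0x0002
type (14b) val=7415 bits=0x1cf7 at bit 2: 0x73de
word = 0x73de → little-endian bytes:
  [0]=0xde  [1]=0x73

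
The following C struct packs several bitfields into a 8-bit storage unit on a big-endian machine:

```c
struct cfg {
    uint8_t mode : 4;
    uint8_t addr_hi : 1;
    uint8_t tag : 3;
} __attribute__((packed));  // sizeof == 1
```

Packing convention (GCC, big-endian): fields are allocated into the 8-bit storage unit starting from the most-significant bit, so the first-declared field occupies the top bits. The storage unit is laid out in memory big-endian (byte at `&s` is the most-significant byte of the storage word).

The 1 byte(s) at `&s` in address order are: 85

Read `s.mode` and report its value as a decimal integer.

[0]=0x85 (big-endian) → word 0x85
mode:4 @ bit 4 → (0x85>>4)&0xf = 0x8  ←
addr_hi:1 @ bit 3 → (0x85>>3)&0x1 = 0x0
tag:3 @ bit 0 → (0x85>>0)&0x7 = 0x5

8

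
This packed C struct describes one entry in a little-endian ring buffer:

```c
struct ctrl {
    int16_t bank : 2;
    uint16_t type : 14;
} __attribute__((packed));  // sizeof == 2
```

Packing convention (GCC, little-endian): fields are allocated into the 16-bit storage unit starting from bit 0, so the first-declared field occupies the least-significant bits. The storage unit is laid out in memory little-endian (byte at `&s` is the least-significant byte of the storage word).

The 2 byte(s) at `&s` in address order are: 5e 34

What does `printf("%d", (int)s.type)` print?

3351

[0]=0x5e [1]=0x34 (little-endian) → word 0x345e
bank:2 @ bit 0 → (0x345e>>0)&0x3 = 0x2
type:14 @ bit 2 → (0x345e>>2)&0x3fff = 0xd17  ←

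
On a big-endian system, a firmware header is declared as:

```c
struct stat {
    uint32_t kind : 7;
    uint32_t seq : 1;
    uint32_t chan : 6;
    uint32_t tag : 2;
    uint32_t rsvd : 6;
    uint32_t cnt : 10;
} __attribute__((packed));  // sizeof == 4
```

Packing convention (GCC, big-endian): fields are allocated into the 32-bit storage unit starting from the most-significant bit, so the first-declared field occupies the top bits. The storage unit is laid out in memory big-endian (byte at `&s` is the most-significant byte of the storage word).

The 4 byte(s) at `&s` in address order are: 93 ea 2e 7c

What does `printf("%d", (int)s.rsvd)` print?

11

[0]=0x93 [1]=0xea [2]=0x2e [3]=0x7c (big-endian) → word 0x93ea2e7c
kind:7 @ bit 25 → (0x93ea2e7c>>25)&0x7f = 0x49
seq:1 @ bit 24 → (0x93ea2e7c>>24)&0x1 = 0x1
chan:6 @ bit 18 → (0x93ea2e7c>>18)&0x3f = 0x3a
tag:2 @ bit 16 → (0x93ea2e7c>>16)&0x3 = 0x2
rsvd:6 @ bit 10 → (0x93ea2e7c>>10)&0x3f = 0xb  ←
cnt:10 @ bit 0 → (0x93ea2e7c>>0)&0x3ff = 0x27c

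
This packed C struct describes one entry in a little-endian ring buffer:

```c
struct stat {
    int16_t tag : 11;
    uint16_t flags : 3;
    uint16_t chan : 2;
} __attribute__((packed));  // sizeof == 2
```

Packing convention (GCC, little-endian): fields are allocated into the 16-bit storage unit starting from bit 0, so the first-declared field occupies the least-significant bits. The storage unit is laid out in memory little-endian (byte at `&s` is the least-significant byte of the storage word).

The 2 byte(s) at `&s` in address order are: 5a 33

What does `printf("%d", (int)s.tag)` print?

[0]=0x5a [1]=0x33 (little-endian) → word 0x335a
tag [0+:11] = (word>>0) & 0x7ff = 858  ←
flags [11+:3] = (word>>11) & 0x7 = 6
chan [14+:2] = (word>>14) & 0x3 = 0
tag signed 11b, MSB=0: value = 858

858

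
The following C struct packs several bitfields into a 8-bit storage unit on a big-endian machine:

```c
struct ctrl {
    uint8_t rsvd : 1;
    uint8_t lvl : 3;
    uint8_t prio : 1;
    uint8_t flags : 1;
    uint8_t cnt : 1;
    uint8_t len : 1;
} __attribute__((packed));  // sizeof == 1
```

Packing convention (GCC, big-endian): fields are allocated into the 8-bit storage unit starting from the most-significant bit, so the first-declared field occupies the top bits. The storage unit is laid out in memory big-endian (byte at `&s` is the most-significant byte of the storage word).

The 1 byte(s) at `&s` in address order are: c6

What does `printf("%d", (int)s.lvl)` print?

4

[0]=0xc6 (big-endian) → word 0xc6
rsvd [7+:1] = (word>>7) & 0x1 = 1
lvl [4+:3] = (word>>4) & 0x7 = 4  ←
prio [3+:1] = (word>>3) & 0x1 = 0
flags [2+:1] = (word>>2) & 0x1 = 1
cnt [1+:1] = (word>>1) & 0x1 = 1
len [0+:1] = (word>>0) & 0x1 = 0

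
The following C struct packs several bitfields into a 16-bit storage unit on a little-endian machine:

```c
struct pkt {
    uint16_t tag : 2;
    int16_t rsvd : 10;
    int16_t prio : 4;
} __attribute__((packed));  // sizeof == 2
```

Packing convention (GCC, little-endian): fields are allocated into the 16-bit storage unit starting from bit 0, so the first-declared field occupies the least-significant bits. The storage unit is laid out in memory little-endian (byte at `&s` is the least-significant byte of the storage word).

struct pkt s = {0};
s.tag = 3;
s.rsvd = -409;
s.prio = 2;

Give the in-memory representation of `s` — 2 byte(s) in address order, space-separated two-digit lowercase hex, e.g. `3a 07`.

tag (2b) val=3 bits=0x3 at bit 0: 0x0003
rsvd (10b) val=-409 bits=0x267 at bit 2: 0x099f
prio (4b) val=2 bits=0x2 at bit 12: 0x299f
word = 0x299f → little-endian bytes:
  [0]=0x9f  [1]=0x29

9f 29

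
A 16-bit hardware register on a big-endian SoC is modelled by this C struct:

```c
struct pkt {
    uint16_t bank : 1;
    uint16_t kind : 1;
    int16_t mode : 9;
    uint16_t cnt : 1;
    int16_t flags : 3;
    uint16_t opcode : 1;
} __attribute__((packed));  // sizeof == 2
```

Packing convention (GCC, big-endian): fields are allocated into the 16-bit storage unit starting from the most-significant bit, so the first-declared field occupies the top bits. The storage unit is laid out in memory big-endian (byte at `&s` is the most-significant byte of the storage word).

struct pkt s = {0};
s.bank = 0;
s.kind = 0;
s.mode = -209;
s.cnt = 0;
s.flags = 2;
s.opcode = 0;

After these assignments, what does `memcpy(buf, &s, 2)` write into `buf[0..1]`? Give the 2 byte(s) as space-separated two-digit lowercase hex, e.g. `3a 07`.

25 e4

[15+:1] bank=0 & 0x1 = 0x0; word=0x0000
[14+:1] kind=0 & 0x1 = 0x0; word=0x0000
[5+:9] mode=-209 & 0x1ff = 0x12f; word=0x25e0
[4+:1] cnt=0 & 0x1 = 0x0; word=0x25e0
[1+:3] flags=2 & 0x7 = 0x2; word=0x25e4
[0+:1] opcode=0 & 0x1 = 0x0; word=0x25e4
word = 0x25e4 → big-endian bytes:
  [0]=0x25  [1]=0xe4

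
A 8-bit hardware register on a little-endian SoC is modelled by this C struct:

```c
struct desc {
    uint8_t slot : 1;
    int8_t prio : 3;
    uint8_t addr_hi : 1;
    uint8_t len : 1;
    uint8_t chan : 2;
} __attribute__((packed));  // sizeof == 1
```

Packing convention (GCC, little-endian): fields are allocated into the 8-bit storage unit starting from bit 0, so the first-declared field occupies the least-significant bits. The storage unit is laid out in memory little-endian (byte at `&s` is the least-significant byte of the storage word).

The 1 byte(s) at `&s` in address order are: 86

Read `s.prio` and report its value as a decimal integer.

3

[0]=0x86 (little-endian) → word 0x86
slot [0+:1] = (word>>0) & 0x1 = 0
prio [1+:3] = (word>>1) & 0x7 = 3  ←
addr_hi [4+:1] = (word>>4) & 0x1 = 0
len [5+:1] = (word>>5) & 0x1 = 0
chan [6+:2] = (word>>6) & 0x3 = 2
prio signed 3b, MSB=0: value = 3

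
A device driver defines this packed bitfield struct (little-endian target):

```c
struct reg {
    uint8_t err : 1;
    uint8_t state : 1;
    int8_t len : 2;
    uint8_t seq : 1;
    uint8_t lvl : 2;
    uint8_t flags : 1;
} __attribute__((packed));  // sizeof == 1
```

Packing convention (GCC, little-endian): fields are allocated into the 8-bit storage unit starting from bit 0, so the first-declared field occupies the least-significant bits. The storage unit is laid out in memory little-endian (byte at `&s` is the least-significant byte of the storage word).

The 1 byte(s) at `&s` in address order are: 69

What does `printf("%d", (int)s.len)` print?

-2

[0]=0x69 (little-endian) → word 0x69
err:1 @ bit 0 → (0x69>>0)&0x1 = 0x1
state:1 @ bit 1 → (0x69>>1)&0x1 = 0x0
len:2 @ bit 2 → (0x69>>2)&0x3 = 0x2  ←
seq:1 @ bit 4 → (0x69>>4)&0x1 = 0x0
lvl:2 @ bit 5 → (0x69>>5)&0x3 = 0x3
flags:1 @ bit 7 → (0x69>>7)&0x1 = 0x0
len signed 2b, MSB=1: 2 - 4 = -2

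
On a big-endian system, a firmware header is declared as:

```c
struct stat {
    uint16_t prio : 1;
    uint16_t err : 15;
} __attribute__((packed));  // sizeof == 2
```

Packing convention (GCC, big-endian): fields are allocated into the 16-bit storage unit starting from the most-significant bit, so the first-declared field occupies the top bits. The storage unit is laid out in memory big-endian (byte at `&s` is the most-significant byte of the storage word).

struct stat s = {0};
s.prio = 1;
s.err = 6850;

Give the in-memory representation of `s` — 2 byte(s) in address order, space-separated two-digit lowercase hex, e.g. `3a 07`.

[15+:1] prio=1 & 0x1 = 0x1; word=0x8000
[0+:15] err=6850 & 0x7fff = 0x1ac2; word=0x9ac2
word = 0x9ac2 → big-endian bytes:
  [0]=0x9a  [1]=0xc2

9a c2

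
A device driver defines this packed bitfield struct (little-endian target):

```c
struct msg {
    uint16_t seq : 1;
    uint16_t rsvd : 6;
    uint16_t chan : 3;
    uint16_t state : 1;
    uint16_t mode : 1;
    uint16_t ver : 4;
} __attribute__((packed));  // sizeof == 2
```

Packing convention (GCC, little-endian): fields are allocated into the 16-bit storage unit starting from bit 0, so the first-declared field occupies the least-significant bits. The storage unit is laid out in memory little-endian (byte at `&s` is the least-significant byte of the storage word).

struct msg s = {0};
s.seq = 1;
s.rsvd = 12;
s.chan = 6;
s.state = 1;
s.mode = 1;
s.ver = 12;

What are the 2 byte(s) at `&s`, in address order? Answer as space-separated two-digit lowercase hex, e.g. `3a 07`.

19 cf

seq:1 = 1 → 0x1 << 0 → word 0x0001
rsvd:6 = 12 → 0xc << 1 → word 0x0019
chan:3 = 6 → 0x6 << 7 → word 0x0319
state:1 = 1 → 0x1 << 10 → word 0x0719
mode:1 = 1 → 0x1 << 11 → word 0x0f19
ver:4 = 12 → 0xc << 12 → word 0xcf19
word = 0xcf19 → little-endian bytes:
  [0]=0x19  [1]=0xcf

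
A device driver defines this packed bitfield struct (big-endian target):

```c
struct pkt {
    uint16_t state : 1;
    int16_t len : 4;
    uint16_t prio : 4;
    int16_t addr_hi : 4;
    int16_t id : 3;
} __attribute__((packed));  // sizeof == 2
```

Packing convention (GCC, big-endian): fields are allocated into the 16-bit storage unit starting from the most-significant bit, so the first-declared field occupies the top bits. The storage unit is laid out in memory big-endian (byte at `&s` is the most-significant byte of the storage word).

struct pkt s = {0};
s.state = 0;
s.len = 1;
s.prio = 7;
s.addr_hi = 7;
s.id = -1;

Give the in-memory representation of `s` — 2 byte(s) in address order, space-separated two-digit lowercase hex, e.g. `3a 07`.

0b bf

[15+:1] state=0 & 0x1 = 0x0; word=0x0000
[11+:4] len=1 & 0xf = 0x1; word=0x0800
[7+:4] prio=7 & 0xf = 0x7; word=0x0b80
[3+:4] addr_hi=7 & 0xf = 0x7; word=0x0bb8
[0+:3] id=-1 & 0x7 = 0x7; word=0x0bbf
word = 0x0bbf → big-endian bytes:
  [0]=0x0b  [1]=0xbf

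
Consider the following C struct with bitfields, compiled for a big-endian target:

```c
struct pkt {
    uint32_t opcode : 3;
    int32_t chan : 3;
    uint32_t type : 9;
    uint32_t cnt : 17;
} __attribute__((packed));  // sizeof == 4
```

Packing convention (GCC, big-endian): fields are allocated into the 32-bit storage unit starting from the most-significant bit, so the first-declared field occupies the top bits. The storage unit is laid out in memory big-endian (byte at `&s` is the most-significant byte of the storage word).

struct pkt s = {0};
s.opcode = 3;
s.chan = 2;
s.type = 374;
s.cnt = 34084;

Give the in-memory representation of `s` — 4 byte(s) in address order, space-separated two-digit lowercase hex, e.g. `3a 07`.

opcode (3b) val=3 bits=0x3 at bit 29: 0x60000000
chan (3b) val=2 bits=0x2 at bit 26: 0x68000000
type (9b) val=374 bits=0x176 at bit 17: 0x6aec0000
cnt (17b) val=34084 bits=0x8524 at bit 0: 0x6aec8524
word = 0x6aec8524 → big-endian bytes:
  [0]=0x6a  [1]=0xec  [2]=0x85  [3]=0x24

6a ec 85 24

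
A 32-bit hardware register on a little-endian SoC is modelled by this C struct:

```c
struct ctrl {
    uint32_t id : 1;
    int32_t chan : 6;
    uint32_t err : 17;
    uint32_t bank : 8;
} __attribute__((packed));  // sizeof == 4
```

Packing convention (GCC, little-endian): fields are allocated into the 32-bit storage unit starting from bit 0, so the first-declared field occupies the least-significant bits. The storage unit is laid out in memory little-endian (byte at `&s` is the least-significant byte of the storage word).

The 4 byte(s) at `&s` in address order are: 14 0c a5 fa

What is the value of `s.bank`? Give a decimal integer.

250

[0]=0x14 [1]=0x0c [2]=0xa5 [3]=0xfa (little-endian) → word 0xfaa50c14
id [0+:1] = (word>>0) & 0x1 = 0
chan [1+:6] = (word>>1) & 0x3f = 10
err [7+:17] = (word>>7) & 0x1ffff = 84504
bank [24+:8] = (word>>24) & 0xff = 250  ←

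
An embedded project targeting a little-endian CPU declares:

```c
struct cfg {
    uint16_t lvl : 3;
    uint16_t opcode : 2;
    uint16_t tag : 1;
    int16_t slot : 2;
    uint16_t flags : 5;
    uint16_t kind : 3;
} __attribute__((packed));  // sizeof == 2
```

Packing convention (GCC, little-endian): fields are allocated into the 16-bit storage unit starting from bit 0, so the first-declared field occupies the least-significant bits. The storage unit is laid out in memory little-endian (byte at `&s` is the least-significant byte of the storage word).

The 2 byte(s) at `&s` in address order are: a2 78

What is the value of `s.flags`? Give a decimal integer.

[0]=0xa2 [1]=0x78 (little-endian) → word 0x78a2
lvl [0+:3] = (word>>0) & 0x7 = 2
opcode [3+:2] = (word>>3) & 0x3 = 0
tag [5+:1] = (word>>5) & 0x1 = 1
slot [6+:2] = (word>>6) & 0x3 = 2
flags [8+:5] = (word>>8) & 0x1f = 24  ←
kind [13+:3] = (word>>13) & 0x7 = 3

24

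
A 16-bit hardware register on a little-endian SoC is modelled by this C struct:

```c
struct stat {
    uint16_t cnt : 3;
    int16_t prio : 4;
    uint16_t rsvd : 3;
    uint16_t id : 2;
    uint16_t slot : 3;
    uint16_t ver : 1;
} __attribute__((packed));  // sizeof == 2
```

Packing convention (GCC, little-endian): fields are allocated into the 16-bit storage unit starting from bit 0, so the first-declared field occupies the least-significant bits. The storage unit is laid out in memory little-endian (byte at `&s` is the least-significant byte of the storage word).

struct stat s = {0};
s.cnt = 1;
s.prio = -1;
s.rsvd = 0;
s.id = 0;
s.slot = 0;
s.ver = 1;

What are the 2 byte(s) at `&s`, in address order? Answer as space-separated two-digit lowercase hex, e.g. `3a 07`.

79 80

cnt (3b) val=1 bits=0x1 at bit 0: 0x0001
prio (4b) val=-1 bits=0xf at bit 3: 0x0079
rsvd (3b) val=0 bits=0x0 at bit 7: 0x0079
id (2b) val=0 bits=0x0 at bit 10: 0x0079
slot (3b) val=0 bits=0x0 at bit 12: 0x0079
ver (1b) val=1 bits=0x1 at bit 15: 0x8079
word = 0x8079 → little-endian bytes:
  [0]=0x79  [1]=0x80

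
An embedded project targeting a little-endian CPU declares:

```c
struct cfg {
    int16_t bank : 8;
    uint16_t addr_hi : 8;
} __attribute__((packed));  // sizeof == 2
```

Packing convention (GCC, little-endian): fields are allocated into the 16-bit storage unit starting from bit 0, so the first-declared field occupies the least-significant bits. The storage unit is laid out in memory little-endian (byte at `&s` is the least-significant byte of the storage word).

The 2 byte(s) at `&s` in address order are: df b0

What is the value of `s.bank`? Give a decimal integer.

[0]=0xdf [1]=0xb0 (little-endian) → word 0xb0df
bank:8 @ bit 0 → (0xb0df>>0)&0xff = 0xdf  ←
addr_hi:8 @ bit 8 → (0xb0df>>8)&0xff = 0xb0
bank signed 8b, MSB=1: 223 - 256 = -33

-33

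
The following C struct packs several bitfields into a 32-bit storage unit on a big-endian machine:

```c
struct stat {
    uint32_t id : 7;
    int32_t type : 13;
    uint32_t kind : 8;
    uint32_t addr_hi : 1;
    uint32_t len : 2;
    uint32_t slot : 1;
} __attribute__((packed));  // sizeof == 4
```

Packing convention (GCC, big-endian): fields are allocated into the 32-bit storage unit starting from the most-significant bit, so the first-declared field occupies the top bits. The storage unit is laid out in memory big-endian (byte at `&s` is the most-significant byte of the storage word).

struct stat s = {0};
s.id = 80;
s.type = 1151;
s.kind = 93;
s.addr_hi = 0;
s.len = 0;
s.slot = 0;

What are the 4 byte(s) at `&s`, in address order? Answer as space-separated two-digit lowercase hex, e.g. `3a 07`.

id:7 = 80 → 0x50 << 25 → word 0xa0000000
type:13 = 1151 → 0x47f << 12 → word 0xa047f000
kind:8 = 93 → 0x5d << 4 → word 0xa047f5d0
addr_hi:1 = 0 → 0x0 << 3 → word 0xa047f5d0
len:2 = 0 → 0x0 << 1 → word 0xa047f5d0
slot:1 = 0 → 0x0 << 0 → word 0xa047f5d0
word = 0xa047f5d0 → big-endian bytes:
  [0]=0xa0  [1]=0x47  [2]=0xf5  [3]=0xd0

a0 47 f5 d0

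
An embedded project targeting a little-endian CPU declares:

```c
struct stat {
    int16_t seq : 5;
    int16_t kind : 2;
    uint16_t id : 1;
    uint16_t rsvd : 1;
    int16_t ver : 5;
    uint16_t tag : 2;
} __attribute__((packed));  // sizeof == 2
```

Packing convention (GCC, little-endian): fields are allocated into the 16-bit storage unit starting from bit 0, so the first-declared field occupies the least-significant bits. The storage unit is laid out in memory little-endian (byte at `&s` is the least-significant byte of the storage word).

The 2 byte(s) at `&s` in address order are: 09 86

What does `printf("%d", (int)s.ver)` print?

3

[0]=0x09 [1]=0x86 (little-endian) → word 0x8609
seq:5 @ bit 0 → (0x8609>>0)&0x1f = 0x9
kind:2 @ bit 5 → (0x8609>>5)&0x3 = 0x0
id:1 @ bit 7 → (0x8609>>7)&0x1 = 0x0
rsvd:1 @ bit 8 → (0x8609>>8)&0x1 = 0x0
ver:5 @ bit 9 → (0x8609>>9)&0x1f = 0x3  ←
tag:2 @ bit 14 → (0x8609>>14)&0x3 = 0x2
ver signed 5b, MSB=0: value = 3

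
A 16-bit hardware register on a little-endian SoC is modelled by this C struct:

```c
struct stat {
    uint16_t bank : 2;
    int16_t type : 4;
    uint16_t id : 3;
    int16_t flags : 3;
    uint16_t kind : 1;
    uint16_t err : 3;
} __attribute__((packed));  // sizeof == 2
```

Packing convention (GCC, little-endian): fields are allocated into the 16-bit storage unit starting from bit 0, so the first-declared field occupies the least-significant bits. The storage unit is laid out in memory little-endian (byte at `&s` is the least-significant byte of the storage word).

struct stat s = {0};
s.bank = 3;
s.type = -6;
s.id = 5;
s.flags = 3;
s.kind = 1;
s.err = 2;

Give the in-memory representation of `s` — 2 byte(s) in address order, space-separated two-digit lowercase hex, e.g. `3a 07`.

6b 57

bank:2 = 3 → 0x3 << 0 → word 0x0003
type:4 = -6 → 0xa << 2 → word 0x002b
id:3 = 5 → 0x5 << 6 → word 0x016b
flags:3 = 3 → 0x3 << 9 → word 0x076b
kind:1 = 1 → 0x1 << 12 → word 0x176b
err:3 = 2 → 0x2 << 13 → word 0x576b
word = 0x576b → little-endian bytes:
  [0]=0x6b  [1]=0x57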